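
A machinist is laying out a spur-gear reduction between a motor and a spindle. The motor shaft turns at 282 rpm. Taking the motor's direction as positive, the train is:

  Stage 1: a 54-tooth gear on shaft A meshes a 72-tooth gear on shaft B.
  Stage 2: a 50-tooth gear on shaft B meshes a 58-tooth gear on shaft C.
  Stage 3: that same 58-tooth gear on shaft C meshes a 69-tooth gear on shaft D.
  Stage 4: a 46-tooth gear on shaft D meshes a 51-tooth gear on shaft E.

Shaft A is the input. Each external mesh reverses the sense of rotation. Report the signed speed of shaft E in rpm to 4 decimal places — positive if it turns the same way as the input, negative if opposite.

+138.2353 rpm (same as input, |ω| = 138.2353 rpm)

Stage 1 [54T→72T]: ω = 282.0000×54/72 = 211.5000 rpm, dir flips to −; running = −211.5000
Stage 2 [50T→58T]: ω = 211.5000×50/58 = 182.3276 rpm, dir flips to +; running = +182.3276
Stage 3 [58T→69T]: ω = 182.3276×58/69 = 153.2609 rpm, dir flips to −; running = −153.2609
Stage 4 [46T→51T]: ω = 153.2609×46/51 = 138.2353 rpm, dir flips to +; running = +138.2353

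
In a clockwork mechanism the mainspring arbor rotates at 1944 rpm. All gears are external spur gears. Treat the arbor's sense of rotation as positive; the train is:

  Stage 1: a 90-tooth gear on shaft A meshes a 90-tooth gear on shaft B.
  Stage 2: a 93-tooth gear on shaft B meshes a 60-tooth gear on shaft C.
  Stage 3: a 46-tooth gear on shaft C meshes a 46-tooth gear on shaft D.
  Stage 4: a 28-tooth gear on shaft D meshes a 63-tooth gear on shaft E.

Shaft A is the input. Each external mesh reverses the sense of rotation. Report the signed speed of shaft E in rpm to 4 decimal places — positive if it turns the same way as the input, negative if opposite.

Stage 1 [90T→90T]: ω = 1944.0000×90/90 = 1944.0000 rpm, dir flips to −; running = −1944.0000
Stage 2 [93T→60T]: ω = 1944.0000×93/60 = 3013.2000 rpm, dir flips to +; running = +3013.2000
Stage 3 [46T→46T]: ω = 3013.2000×46/46 = 3013.2000 rpm, dir flips to −; running = −3013.2000
Stage 4 [28T→63T]: ω = 3013.2000×28/63 = 1339.2000 rpm, dir flips to +; running = +1339.2000

+1339.2000 rpm (same as input, |ω| = 1339.2000 rpm)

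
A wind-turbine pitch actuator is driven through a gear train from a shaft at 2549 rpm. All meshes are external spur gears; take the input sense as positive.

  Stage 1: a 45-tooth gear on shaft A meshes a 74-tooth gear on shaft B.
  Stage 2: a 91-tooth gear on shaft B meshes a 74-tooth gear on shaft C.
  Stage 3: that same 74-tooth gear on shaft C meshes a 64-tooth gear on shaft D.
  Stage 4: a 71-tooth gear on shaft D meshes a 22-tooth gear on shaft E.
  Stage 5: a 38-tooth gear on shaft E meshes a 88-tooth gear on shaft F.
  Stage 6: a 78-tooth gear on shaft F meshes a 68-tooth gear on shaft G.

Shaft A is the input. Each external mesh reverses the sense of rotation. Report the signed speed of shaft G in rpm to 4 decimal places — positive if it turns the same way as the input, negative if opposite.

+3523.1759 rpm (same as input, |ω| = 3523.1759 rpm)

Stage 1 [45T→74T]: ω = 2549.0000×45/74 = 1550.0676 rpm, dir flips to −; running = −1550.0676
Stage 2 [91T→74T]: ω = 1550.0676×91/74 = 1906.1642 rpm, dir flips to +; running = +1906.1642
Stage 3 [74T→64T]: ω = 1906.1642×74/64 = 2204.0023 rpm, dir flips to −; running = −2204.0023
Stage 4 [71T→22T]: ω = 2204.0023×71/22 = 7112.9166 rpm, dir flips to +; running = +7112.9166
Stage 5 [38T→88T]: ω = 7112.9166×38/88 = 3071.4867 rpm, dir flips to −; running = −3071.4867
Stage 6 [78T→68T]: ω = 3071.4867×78/68 = 3523.1759 rpm, dir flips to +; running = +3523.1759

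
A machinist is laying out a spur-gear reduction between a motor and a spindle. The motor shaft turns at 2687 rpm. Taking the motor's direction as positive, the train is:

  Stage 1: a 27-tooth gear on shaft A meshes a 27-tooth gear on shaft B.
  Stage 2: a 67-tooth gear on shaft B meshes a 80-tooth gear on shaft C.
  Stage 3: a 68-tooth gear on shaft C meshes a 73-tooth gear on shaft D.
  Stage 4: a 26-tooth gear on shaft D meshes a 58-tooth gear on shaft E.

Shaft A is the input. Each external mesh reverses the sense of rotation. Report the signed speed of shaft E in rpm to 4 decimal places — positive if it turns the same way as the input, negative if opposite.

Stage 1 [27T→27T]: ω = 2687.0000×27/27 = 2687.0000 rpm, dir flips to −; running = −2687.0000
Stage 2 [67T→80T]: ω = 2687.0000×67/80 = 2250.3625 rpm, dir flips to +; running = +2250.3625
Stage 3 [68T→73T]: ω = 2250.3625×68/73 = 2096.2281 rpm, dir flips to −; running = −2096.2281
Stage 4 [26T→58T]: ω = 2096.2281×26/58 = 939.6885 rpm, dir flips to +; running = +939.6885

+939.6885 rpm (same as input, |ω| = 939.6885 rpm)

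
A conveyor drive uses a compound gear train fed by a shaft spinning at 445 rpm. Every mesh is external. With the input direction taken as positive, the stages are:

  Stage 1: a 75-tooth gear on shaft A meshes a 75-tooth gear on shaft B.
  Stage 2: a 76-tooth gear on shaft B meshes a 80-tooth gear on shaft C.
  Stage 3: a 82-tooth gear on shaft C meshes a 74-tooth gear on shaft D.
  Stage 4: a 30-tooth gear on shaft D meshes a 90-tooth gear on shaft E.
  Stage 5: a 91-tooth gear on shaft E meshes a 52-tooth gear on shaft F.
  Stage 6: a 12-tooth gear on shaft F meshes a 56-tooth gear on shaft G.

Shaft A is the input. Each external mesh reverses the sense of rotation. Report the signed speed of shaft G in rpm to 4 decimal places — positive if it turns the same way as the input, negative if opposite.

+58.5566 rpm (same as input, |ω| = 58.5566 rpm)

Stage 1 [75T→75T]: ω = 445.0000×75/75 = 445.0000 rpm, dir flips to −; running = −445.0000
Stage 2 [76T→80T]: ω = 445.0000×76/80 = 422.7500 rpm, dir flips to +; running = +422.7500
Stage 3 [82T→74T]: ω = 422.7500×82/74 = 468.4527 rpm, dir flips to −; running = −468.4527
Stage 4 [30T→90T]: ω = 468.4527×30/90 = 156.1509 rpm, dir flips to +; running = +156.1509
Stage 5 [91T→52T]: ω = 156.1509×91/52 = 273.2641 rpm, dir flips to −; running = −273.2641
Stage 6 [12T→56T]: ω = 273.2641×12/56 = 58.5566 rpm, dir flips to +; running = +58.5566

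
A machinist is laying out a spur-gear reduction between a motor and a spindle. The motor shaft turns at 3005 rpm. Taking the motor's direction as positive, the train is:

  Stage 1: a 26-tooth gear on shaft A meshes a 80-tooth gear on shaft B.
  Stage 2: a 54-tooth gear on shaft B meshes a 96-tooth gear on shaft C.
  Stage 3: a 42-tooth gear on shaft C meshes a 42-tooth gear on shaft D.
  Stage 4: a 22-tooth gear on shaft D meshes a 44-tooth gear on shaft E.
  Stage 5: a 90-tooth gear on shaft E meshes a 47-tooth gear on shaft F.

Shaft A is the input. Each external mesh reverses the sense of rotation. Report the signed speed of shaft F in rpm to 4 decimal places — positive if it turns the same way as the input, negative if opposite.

-525.9749 rpm (opposite to input, |ω| = 525.9749 rpm)

Stage 1 [26T→80T]: ω = 3005.0000×26/80 = 976.6250 rpm, dir flips to −; running = −976.6250
Stage 2 [54T→96T]: ω = 976.6250×54/96 = 549.3516 rpm, dir flips to +; running = +549.3516
Stage 3 [42T→42T]: ω = 549.3516×42/42 = 549.3516 rpm, dir flips to −; running = −549.3516
Stage 4 [22T→44T]: ω = 549.3516×22/44 = 274.6758 rpm, dir flips to +; running = +274.6758
Stage 5 [90T→47T]: ω = 274.6758×90/47 = 525.9749 rpm, dir flips to −; running = −525.9749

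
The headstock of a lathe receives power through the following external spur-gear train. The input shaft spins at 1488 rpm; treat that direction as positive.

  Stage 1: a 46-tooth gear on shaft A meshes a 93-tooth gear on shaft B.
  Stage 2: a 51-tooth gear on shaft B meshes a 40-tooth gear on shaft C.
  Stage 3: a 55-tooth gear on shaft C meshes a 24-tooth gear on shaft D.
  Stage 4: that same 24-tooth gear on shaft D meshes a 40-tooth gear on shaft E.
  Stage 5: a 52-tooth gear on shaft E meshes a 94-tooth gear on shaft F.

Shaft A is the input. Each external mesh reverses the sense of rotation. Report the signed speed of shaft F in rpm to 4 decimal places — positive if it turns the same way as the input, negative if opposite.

Stage 1 [46T→93T]: ω = 1488.0000×46/93 = 736.0000 rpm, dir flips to −; running = −736.0000
Stage 2 [51T→40T]: ω = 736.0000×51/40 = 938.4000 rpm, dir flips to +; running = +938.4000
Stage 3 [55T→24T]: ω = 938.4000×55/24 = 2150.5000 rpm, dir flips to −; running = −2150.5000
Stage 4 [24T→40T]: ω = 2150.5000×24/40 = 1290.3000 rpm, dir flips to +; running = +1290.3000
Stage 5 [52T→94T]: ω = 1290.3000×52/94 = 713.7830 rpm, dir flips to −; running = −713.7830

-713.7830 rpm (opposite to input, |ω| = 713.7830 rpm)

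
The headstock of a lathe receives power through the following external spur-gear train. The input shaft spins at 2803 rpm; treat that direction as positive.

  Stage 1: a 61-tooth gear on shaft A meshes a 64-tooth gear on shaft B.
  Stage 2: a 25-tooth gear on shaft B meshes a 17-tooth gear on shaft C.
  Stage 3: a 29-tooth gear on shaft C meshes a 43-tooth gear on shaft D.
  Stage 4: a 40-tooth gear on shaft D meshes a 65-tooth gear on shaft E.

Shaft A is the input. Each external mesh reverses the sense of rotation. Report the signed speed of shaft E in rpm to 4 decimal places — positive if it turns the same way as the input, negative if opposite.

Stage 1 [61T→64T]: ω = 2803.0000×61/64 = 2671.6094 rpm, dir flips to −; running = −2671.6094
Stage 2 [25T→17T]: ω = 2671.6094×25/17 = 3928.8373 rpm, dir flips to +; running = +3928.8373
Stage 3 [29T→43T]: ω = 3928.8373×29/43 = 2649.6810 rpm, dir flips to −; running = −2649.6810
Stage 4 [40T→65T]: ω = 2649.6810×40/65 = 1630.5729 rpm, dir flips to +; running = +1630.5729

+1630.5729 rpm (same as input, |ω| = 1630.5729 rpm)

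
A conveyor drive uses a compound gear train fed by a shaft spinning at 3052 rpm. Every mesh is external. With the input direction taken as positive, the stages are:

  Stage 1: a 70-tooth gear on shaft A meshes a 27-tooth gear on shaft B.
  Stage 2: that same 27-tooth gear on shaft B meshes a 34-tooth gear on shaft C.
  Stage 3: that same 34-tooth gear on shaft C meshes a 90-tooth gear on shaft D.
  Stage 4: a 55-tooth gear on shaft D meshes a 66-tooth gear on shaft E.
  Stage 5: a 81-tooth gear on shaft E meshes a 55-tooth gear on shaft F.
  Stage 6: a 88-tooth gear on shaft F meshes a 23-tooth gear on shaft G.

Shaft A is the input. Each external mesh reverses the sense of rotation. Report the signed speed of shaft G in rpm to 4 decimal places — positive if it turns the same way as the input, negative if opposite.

Stage 1 [70T→27T]: ω = 3052.0000×70/27 = 7912.5926 rpm, dir flips to −; running = −7912.5926
Stage 2 [27T→34T]: ω = 7912.5926×27/34 = 6283.5294 rpm, dir flips to +; running = +6283.5294
Stage 3 [34T→90T]: ω = 6283.5294×34/90 = 2373.7778 rpm, dir flips to −; running = −2373.7778
Stage 4 [55T→66T]: ω = 2373.7778×55/66 = 1978.1481 rpm, dir flips to +; running = +1978.1481
Stage 5 [81T→55T]: ω = 1978.1481×81/55 = 2913.2727 rpm, dir flips to −; running = −2913.2727
Stage 6 [88T→23T]: ω = 2913.2727×88/23 = 11146.4348 rpm, dir flips to +; running = +11146.4348

+11146.4348 rpm (same as input, |ω| = 11146.4348 rpm)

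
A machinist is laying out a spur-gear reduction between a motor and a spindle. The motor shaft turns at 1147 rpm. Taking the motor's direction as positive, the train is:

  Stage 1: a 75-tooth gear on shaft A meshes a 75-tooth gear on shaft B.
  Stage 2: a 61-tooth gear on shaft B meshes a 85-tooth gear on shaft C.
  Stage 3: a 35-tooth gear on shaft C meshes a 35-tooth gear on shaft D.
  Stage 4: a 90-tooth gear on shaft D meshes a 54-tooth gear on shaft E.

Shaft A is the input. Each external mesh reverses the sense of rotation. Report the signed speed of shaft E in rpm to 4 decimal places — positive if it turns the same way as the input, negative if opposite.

+1371.9020 rpm (same as input, |ω| = 1371.9020 rpm)

Stage 1 [75T→75T]: ω = 1147.0000×75/75 = 1147.0000 rpm, dir flips to −; running = −1147.0000
Stage 2 [61T→85T]: ω = 1147.0000×61/85 = 823.1412 rpm, dir flips to +; running = +823.1412
Stage 3 [35T→35T]: ω = 823.1412×35/35 = 823.1412 rpm, dir flips to −; running = −823.1412
Stage 4 [90T→54T]: ω = 823.1412×90/54 = 1371.9020 rpm, dir flips to +; running = +1371.9020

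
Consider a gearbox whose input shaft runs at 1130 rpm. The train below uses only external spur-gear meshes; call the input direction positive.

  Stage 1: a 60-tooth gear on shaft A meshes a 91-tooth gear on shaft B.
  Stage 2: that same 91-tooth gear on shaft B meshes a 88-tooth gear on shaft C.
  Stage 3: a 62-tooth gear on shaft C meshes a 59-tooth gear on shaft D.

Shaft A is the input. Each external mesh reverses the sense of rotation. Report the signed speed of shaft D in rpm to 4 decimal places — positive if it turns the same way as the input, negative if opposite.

Stage 1 [60T→91T]: ω = 1130.0000×60/91 = 745.0549 rpm, dir flips to −; running = −745.0549
Stage 2 [91T→88T]: ω = 745.0549×91/88 = 770.4545 rpm, dir flips to +; running = +770.4545
Stage 3 [62T→59T]: ω = 770.4545×62/59 = 809.6302 rpm, dir flips to −; running = −809.6302

-809.6302 rpm (opposite to input, |ω| = 809.6302 rpm)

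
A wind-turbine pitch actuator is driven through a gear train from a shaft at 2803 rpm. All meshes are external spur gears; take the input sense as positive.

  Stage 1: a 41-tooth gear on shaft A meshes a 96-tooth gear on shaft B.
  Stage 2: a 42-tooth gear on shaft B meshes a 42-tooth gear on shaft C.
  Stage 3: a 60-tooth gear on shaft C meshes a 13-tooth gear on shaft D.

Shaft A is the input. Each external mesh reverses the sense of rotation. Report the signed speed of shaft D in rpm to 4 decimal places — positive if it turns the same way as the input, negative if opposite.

Stage 1 [41T→96T]: ω = 2803.0000×41/96 = 1197.1146 rpm, dir flips to −; running = −1197.1146
Stage 2 [42T→42T]: ω = 1197.1146×42/42 = 1197.1146 rpm, dir flips to +; running = +1197.1146
Stage 3 [60T→13T]: ω = 1197.1146×60/13 = 5525.1442 rpm, dir flips to −; running = −5525.1442

-5525.1442 rpm (opposite to input, |ω| = 5525.1442 rpm)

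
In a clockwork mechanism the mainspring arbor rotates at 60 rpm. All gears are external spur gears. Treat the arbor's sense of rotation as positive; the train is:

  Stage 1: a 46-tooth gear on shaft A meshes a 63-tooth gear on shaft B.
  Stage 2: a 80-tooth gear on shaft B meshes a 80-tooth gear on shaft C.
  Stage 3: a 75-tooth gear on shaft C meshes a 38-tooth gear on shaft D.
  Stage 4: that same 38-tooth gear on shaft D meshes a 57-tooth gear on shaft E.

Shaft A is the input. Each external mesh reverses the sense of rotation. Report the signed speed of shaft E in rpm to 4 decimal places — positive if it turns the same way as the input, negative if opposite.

Stage 1 [46T→63T]: ω = 60.0000×46/63 = 43.8095 rpm, dir flips to −; running = −43.8095
Stage 2 [80T→80T]: ω = 43.8095×80/80 = 43.8095 rpm, dir flips to +; running = +43.8095
Stage 3 [75T→38T]: ω = 43.8095×75/38 = 86.4662 rpm, dir flips to −; running = −86.4662
Stage 4 [38T→57T]: ω = 86.4662×38/57 = 57.6441 rpm, dir flips to +; running = +57.6441

+57.6441 rpm (same as input, |ω| = 57.6441 rpm)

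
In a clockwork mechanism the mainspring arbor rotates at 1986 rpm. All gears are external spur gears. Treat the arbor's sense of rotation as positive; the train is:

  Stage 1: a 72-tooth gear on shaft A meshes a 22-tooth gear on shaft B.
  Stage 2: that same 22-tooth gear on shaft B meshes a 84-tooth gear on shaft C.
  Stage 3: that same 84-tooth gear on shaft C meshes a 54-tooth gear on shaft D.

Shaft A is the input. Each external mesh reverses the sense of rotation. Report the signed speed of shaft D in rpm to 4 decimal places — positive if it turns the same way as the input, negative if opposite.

-2648.0000 rpm (opposite to input, |ω| = 2648.0000 rpm)

Stage 1 [72T→22T]: ω = 1986.0000×72/22 = 6499.6364 rpm, dir flips to −; running = −6499.6364
Stage 2 [22T→84T]: ω = 6499.6364×22/84 = 1702.2857 rpm, dir flips to +; running = +1702.2857
Stage 3 [84T→54T]: ω = 1702.2857×84/54 = 2648.0000 rpm, dir flips to −; running = −2648.0000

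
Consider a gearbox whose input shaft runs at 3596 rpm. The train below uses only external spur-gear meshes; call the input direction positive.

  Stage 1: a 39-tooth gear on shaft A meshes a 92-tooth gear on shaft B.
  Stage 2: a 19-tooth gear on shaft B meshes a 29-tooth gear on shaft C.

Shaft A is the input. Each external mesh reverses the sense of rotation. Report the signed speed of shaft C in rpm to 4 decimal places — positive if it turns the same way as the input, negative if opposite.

+998.7391 rpm (same as input, |ω| = 998.7391 rpm)

Stage 1 [39T→92T]: ω = 3596.0000×39/92 = 1524.3913 rpm, dir flips to −; running = −1524.3913
Stage 2 [19T→29T]: ω = 1524.3913×19/29 = 998.7391 rpm, dir flips to +; running = +998.7391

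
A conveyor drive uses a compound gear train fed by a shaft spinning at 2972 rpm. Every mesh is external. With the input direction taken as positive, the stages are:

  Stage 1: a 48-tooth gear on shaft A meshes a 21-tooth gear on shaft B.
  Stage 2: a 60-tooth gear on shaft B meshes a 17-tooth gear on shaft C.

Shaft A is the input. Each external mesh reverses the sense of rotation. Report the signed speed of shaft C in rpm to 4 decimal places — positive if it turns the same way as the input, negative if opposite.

Stage 1 [48T→21T]: ω = 2972.0000×48/21 = 6793.1429 rpm, dir flips to −; running = −6793.1429
Stage 2 [60T→17T]: ω = 6793.1429×60/17 = 23975.7983 rpm, dir flips to +; running = +23975.7983

+23975.7983 rpm (same as input, |ω| = 23975.7983 rpm)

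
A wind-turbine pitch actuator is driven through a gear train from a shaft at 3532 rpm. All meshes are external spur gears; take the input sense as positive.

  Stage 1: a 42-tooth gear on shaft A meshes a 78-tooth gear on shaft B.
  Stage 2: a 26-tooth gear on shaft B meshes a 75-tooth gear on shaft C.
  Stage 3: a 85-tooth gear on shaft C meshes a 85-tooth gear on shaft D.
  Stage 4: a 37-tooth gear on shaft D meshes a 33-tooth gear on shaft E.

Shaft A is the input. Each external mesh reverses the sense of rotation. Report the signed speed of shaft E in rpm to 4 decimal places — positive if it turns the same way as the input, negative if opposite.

+739.2226 rpm (same as input, |ω| = 739.2226 rpm)

Stage 1 [42T→78T]: ω = 3532.0000×42/78 = 1901.8462 rpm, dir flips to −; running = −1901.8462
Stage 2 [26T→75T]: ω = 1901.8462×26/75 = 659.3067 rpm, dir flips to +; running = +659.3067
Stage 3 [85T→85T]: ω = 659.3067×85/85 = 659.3067 rpm, dir flips to −; running = −659.3067
Stage 4 [37T→33T]: ω = 659.3067×37/33 = 739.2226 rpm, dir flips to +; running = +739.2226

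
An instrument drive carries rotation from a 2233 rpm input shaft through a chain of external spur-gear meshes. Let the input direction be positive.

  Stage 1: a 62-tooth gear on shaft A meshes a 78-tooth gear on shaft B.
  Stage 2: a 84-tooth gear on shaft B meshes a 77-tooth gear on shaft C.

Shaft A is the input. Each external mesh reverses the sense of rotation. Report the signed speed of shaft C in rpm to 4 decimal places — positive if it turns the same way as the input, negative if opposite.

Stage 1 [62T→78T]: ω = 2233.0000×62/78 = 1774.9487 rpm, dir flips to −; running = −1774.9487
Stage 2 [84T→77T]: ω = 1774.9487×84/77 = 1936.3077 rpm, dir flips to +; running = +1936.3077

+1936.3077 rpm (same as input, |ω| = 1936.3077 rpm)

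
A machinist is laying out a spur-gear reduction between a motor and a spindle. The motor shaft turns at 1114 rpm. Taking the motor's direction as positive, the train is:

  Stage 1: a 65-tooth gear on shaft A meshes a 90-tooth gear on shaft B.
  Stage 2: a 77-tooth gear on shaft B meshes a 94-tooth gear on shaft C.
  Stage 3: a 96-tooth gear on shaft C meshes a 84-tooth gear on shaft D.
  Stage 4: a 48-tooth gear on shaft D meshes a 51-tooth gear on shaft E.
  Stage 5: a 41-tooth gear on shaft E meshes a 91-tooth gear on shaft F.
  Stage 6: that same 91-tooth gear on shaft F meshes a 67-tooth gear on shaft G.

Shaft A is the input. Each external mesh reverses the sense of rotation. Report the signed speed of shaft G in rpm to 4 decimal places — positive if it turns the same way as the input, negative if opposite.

+433.8014 rpm (same as input, |ω| = 433.8014 rpm)

Stage 1 [65T→90T]: ω = 1114.0000×65/90 = 804.5556 rpm, dir flips to −; running = −804.5556
Stage 2 [77T→94T]: ω = 804.5556×77/94 = 659.0508 rpm, dir flips to +; running = +659.0508
Stage 3 [96T→84T]: ω = 659.0508×96/84 = 753.2009 rpm, dir flips to −; running = −753.2009
Stage 4 [48T→51T]: ω = 753.2009×48/51 = 708.8950 rpm, dir flips to +; running = +708.8950
Stage 5 [41T→91T]: ω = 708.8950×41/91 = 319.3923 rpm, dir flips to −; running = −319.3923
Stage 6 [91T→67T]: ω = 319.3923×91/67 = 433.8014 rpm, dir flips to +; running = +433.8014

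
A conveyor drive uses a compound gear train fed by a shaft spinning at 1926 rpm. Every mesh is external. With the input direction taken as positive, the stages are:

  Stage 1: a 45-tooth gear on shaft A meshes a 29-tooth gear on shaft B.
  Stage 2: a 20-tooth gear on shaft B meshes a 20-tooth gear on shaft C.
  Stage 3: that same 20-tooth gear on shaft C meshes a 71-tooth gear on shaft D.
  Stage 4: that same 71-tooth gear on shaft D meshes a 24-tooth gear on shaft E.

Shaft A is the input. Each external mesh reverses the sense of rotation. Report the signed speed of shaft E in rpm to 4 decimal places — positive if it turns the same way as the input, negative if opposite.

Stage 1 [45T→29T]: ω = 1926.0000×45/29 = 2988.6207 rpm, dir flips to −; running = −2988.6207
Stage 2 [20T→20T]: ω = 2988.6207×20/20 = 2988.6207 rpm, dir flips to +; running = +2988.6207
Stage 3 [20T→71T]: ω = 2988.6207×20/71 = 841.8650 rpm, dir flips to −; running = −841.8650
Stage 4 [71T→24T]: ω = 841.8650×71/24 = 2490.5172 rpm, dir flips to +; running = +2490.5172

+2490.5172 rpm (same as input, |ω| = 2490.5172 rpm)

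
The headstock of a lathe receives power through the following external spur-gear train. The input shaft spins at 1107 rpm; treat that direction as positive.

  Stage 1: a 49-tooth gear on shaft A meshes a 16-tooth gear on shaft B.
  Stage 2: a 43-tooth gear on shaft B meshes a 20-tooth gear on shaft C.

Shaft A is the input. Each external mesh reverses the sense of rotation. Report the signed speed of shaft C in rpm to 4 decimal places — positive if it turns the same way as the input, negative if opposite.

+7288.9031 rpm (same as input, |ω| = 7288.9031 rpm)

Stage 1 [49T→16T]: ω = 1107.0000×49/16 = 3390.1875 rpm, dir flips to −; running = −3390.1875
Stage 2 [43T→20T]: ω = 3390.1875×43/20 = 7288.9031 rpm, dir flips to +; running = +7288.9031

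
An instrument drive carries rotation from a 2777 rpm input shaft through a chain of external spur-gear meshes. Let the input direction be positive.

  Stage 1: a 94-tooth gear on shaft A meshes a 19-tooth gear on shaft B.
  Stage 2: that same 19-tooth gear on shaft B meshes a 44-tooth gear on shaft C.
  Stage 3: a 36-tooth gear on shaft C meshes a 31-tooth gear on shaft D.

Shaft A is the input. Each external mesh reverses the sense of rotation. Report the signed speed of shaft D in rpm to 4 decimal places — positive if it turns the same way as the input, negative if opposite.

-6889.5660 rpm (opposite to input, |ω| = 6889.5660 rpm)

Stage 1 [94T→19T]: ω = 2777.0000×94/19 = 13738.8421 rpm, dir flips to −; running = −13738.8421
Stage 2 [19T→44T]: ω = 13738.8421×19/44 = 5932.6818 rpm, dir flips to +; running = +5932.6818
Stage 3 [36T→31T]: ω = 5932.6818×36/31 = 6889.5660 rpm, dir flips to −; running = −6889.5660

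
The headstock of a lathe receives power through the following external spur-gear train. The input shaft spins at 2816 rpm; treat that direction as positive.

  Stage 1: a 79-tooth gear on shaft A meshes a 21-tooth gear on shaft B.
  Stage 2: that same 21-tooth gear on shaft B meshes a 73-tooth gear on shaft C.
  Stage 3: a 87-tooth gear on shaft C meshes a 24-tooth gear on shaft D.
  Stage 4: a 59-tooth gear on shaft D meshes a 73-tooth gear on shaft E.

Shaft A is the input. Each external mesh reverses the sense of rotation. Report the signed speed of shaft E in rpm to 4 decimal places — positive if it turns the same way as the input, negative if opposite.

+8928.4083 rpm (same as input, |ω| = 8928.4083 rpm)

Stage 1 [79T→21T]: ω = 2816.0000×79/21 = 10593.5238 rpm, dir flips to −; running = −10593.5238
Stage 2 [21T→73T]: ω = 10593.5238×21/73 = 3047.4521 rpm, dir flips to +; running = +3047.4521
Stage 3 [87T→24T]: ω = 3047.4521×87/24 = 11047.0137 rpm, dir flips to −; running = −11047.0137
Stage 4 [59T→73T]: ω = 11047.0137×59/73 = 8928.4083 rpm, dir flips to +; running = +8928.4083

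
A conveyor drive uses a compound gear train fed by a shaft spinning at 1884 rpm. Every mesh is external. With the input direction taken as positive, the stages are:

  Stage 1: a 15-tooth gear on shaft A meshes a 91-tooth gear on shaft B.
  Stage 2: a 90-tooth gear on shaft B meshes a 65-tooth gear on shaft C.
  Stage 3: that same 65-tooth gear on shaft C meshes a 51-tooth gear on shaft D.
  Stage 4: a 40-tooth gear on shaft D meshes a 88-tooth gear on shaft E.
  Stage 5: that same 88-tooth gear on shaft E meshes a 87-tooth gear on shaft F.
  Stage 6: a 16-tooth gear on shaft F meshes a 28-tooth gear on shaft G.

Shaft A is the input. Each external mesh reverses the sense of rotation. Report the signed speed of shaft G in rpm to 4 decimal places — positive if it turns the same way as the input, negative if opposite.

+143.9812 rpm (same as input, |ω| = 143.9812 rpm)

Stage 1 [15T→91T]: ω = 1884.0000×15/91 = 310.5495 rpm, dir flips to −; running = −310.5495
Stage 2 [90T→65T]: ω = 310.5495×90/65 = 429.9915 rpm, dir flips to +; running = +429.9915
Stage 3 [65T→51T]: ω = 429.9915×65/51 = 548.0284 rpm, dir flips to −; running = −548.0284
Stage 4 [40T→88T]: ω = 548.0284×40/88 = 249.1038 rpm, dir flips to +; running = +249.1038
Stage 5 [88T→87T]: ω = 249.1038×88/87 = 251.9671 rpm, dir flips to −; running = −251.9671
Stage 6 [16T→28T]: ω = 251.9671×16/28 = 143.9812 rpm, dir flips to +; running = +143.9812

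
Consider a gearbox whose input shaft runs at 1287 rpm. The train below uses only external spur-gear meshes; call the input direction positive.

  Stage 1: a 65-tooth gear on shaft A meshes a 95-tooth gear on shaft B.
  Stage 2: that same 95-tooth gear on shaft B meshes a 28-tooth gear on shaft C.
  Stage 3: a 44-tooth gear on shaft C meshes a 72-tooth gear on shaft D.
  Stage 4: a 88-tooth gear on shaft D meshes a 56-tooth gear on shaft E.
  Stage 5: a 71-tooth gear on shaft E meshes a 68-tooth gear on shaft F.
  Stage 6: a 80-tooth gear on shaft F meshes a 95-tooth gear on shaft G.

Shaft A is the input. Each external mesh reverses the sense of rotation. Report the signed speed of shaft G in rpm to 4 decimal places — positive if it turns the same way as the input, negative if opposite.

+2522.6937 rpm (same as input, |ω| = 2522.6937 rpm)

Stage 1 [65T→95T]: ω = 1287.0000×65/95 = 880.5789 rpm, dir flips to −; running = −880.5789
Stage 2 [95T→28T]: ω = 880.5789×95/28 = 2987.6786 rpm, dir flips to +; running = +2987.6786
Stage 3 [44T→72T]: ω = 2987.6786×44/72 = 1825.8036 rpm, dir flips to −; running = −1825.8036
Stage 4 [88T→56T]: ω = 1825.8036×88/56 = 2869.1199 rpm, dir flips to +; running = +2869.1199
Stage 5 [71T→68T]: ω = 2869.1199×71/68 = 2995.6987 rpm, dir flips to −; running = −2995.6987
Stage 6 [80T→95T]: ω = 2995.6987×80/95 = 2522.6937 rpm, dir flips to +; running = +2522.6937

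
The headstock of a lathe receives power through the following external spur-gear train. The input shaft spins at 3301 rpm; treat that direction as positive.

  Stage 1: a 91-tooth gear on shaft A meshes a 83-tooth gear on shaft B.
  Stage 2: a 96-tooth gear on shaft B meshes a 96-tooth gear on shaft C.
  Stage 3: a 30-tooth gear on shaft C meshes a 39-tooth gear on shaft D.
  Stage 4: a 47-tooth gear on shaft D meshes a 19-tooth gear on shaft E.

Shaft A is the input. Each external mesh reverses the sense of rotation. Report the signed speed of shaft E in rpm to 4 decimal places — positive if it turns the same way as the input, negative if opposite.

+6886.6772 rpm (same as input, |ω| = 6886.6772 rpm)

Stage 1 [91T→83T]: ω = 3301.0000×91/83 = 3619.1687 rpm, dir flips to −; running = −3619.1687
Stage 2 [96T→96T]: ω = 3619.1687×96/96 = 3619.1687 rpm, dir flips to +; running = +3619.1687
Stage 3 [30T→39T]: ω = 3619.1687×30/39 = 2783.9759 rpm, dir flips to −; running = −2783.9759
Stage 4 [47T→19T]: ω = 2783.9759×47/19 = 6886.6772 rpm, dir flips to +; running = +6886.6772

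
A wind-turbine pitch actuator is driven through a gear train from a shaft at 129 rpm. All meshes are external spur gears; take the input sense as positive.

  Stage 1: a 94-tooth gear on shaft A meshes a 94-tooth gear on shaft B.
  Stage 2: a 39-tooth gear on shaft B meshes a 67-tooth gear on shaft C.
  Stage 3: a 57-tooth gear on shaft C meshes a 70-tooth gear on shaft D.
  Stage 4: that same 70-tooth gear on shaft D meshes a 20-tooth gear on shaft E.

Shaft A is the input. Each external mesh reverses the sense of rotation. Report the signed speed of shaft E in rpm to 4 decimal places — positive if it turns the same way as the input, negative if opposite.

+214.0052 rpm (same as input, |ω| = 214.0052 rpm)

Stage 1 [94T→94T]: ω = 129.0000×94/94 = 129.0000 rpm, dir flips to −; running = −129.0000
Stage 2 [39T→67T]: ω = 129.0000×39/67 = 75.0896 rpm, dir flips to +; running = +75.0896
Stage 3 [57T→70T]: ω = 75.0896×57/70 = 61.1443 rpm, dir flips to −; running = −61.1443
Stage 4 [70T→20T]: ω = 61.1443×70/20 = 214.0052 rpm, dir flips to +; running = +214.0052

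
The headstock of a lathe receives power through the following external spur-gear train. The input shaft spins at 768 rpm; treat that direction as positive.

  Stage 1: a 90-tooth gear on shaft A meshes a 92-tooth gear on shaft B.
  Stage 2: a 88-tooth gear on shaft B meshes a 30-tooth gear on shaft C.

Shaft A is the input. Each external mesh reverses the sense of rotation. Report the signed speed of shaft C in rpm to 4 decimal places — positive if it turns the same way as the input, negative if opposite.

+2203.8261 rpm (same as input, |ω| = 2203.8261 rpm)

Stage 1 [90T→92T]: ω = 768.0000×90/92 = 751.3043 rpm, dir flips to −; running = −751.3043
Stage 2 [88T→30T]: ω = 751.3043×88/30 = 2203.8261 rpm, dir flips to +; running = +2203.8261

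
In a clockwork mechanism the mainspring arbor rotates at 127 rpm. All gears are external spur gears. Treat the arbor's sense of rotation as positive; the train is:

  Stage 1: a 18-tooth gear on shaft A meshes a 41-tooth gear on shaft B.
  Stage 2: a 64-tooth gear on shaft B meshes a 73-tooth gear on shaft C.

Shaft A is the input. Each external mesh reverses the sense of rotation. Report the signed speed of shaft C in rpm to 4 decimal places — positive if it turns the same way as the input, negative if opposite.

Stage 1 [18T→41T]: ω = 127.0000×18/41 = 55.7561 rpm, dir flips to −; running = −55.7561
Stage 2 [64T→73T]: ω = 55.7561×64/73 = 48.8821 rpm, dir flips to +; running = +48.8821

+48.8821 rpm (same as input, |ω| = 48.8821 rpm)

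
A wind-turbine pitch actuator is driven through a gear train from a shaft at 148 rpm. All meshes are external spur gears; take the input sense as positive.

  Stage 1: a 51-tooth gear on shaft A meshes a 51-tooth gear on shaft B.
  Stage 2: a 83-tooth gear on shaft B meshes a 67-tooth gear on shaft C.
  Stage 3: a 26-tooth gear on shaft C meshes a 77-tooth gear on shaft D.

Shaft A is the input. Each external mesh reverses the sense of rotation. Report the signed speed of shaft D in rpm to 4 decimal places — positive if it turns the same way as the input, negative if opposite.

-61.9081 rpm (opposite to input, |ω| = 61.9081 rpm)

Stage 1 [51T→51T]: ω = 148.0000×51/51 = 148.0000 rpm, dir flips to −; running = −148.0000
Stage 2 [83T→67T]: ω = 148.0000×83/67 = 183.3433 rpm, dir flips to +; running = +183.3433
Stage 3 [26T→77T]: ω = 183.3433×26/77 = 61.9081 rpm, dir flips to −; running = −61.9081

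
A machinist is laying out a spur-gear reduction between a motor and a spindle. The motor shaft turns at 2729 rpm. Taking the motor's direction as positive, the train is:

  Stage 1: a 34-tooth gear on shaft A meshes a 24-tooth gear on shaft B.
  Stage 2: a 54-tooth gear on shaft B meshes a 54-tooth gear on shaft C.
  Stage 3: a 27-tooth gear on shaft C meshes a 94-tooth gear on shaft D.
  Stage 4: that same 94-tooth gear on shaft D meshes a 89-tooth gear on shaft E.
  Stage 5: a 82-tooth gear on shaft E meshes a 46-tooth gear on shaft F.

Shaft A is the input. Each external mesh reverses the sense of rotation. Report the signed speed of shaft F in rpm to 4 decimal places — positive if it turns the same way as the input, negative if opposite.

Stage 1 [34T→24T]: ω = 2729.0000×34/24 = 3866.0833 rpm, dir flips to −; running = −3866.0833
Stage 2 [54T→54T]: ω = 3866.0833×54/54 = 3866.0833 rpm, dir flips to +; running = +3866.0833
Stage 3 [27T→94T]: ω = 3866.0833×27/94 = 1110.4707 rpm, dir flips to −; running = −1110.4707
Stage 4 [94T→89T]: ω = 1110.4707×94/89 = 1172.8567 rpm, dir flips to +; running = +1172.8567
Stage 5 [82T→46T]: ω = 1172.8567×82/46 = 2090.7446 rpm, dir flips to −; running = −2090.7446

-2090.7446 rpm (opposite to input, |ω| = 2090.7446 rpm)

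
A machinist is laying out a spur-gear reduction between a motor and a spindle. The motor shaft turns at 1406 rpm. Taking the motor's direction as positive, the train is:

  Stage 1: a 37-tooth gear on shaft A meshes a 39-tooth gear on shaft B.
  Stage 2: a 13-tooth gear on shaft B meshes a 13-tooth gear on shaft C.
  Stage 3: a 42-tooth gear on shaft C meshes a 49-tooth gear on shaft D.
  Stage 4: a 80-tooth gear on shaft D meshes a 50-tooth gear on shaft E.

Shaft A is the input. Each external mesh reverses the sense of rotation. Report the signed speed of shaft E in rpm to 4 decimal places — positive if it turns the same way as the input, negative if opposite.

Stage 1 [37T→39T]: ω = 1406.0000×37/39 = 1333.8974 rpm, dir flips to −; running = −1333.8974
Stage 2 [13T→13T]: ω = 1333.8974×13/13 = 1333.8974 rpm, dir flips to +; running = +1333.8974
Stage 3 [42T→49T]: ω = 1333.8974×42/49 = 1143.3407 rpm, dir flips to −; running = −1143.3407
Stage 4 [80T→50T]: ω = 1143.3407×80/50 = 1829.3451 rpm, dir flips to +; running = +1829.3451

+1829.3451 rpm (same as input, |ω| = 1829.3451 rpm)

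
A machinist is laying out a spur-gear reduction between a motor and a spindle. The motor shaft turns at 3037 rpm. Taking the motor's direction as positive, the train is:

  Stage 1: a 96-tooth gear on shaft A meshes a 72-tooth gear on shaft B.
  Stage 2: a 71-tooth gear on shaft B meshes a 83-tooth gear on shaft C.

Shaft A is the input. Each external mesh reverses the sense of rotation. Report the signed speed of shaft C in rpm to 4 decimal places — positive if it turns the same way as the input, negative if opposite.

+3463.8876 rpm (same as input, |ω| = 3463.8876 rpm)

Stage 1 [96T→72T]: ω = 3037.0000×96/72 = 4049.3333 rpm, dir flips to −; running = −4049.3333
Stage 2 [71T→83T]: ω = 4049.3333×71/83 = 3463.8876 rpm, dir flips to +; running = +3463.8876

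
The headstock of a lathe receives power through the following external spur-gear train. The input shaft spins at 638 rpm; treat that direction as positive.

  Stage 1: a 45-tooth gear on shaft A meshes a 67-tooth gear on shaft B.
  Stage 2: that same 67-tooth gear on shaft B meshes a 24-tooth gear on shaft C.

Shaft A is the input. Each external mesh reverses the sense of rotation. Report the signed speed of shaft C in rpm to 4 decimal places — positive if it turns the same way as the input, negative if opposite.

Stage 1 [45T→67T]: ω = 638.0000×45/67 = 428.5075 rpm, dir flips to −; running = −428.5075
Stage 2 [67T→24T]: ω = 428.5075×67/24 = 1196.2500 rpm, dir flips to +; running = +1196.2500

+1196.2500 rpm (same as input, |ω| = 1196.2500 rpm)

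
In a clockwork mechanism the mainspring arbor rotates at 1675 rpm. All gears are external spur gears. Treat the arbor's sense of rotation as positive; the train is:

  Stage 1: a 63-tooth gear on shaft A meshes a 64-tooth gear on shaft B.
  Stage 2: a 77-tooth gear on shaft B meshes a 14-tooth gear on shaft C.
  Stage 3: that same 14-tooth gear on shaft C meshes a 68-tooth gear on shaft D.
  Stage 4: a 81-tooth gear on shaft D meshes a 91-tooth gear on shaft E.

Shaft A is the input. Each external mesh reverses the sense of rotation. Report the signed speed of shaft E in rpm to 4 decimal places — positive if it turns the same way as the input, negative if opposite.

+1661.8845 rpm (same as input, |ω| = 1661.8845 rpm)

Stage 1 [63T→64T]: ω = 1675.0000×63/64 = 1648.8281 rpm, dir flips to −; running = −1648.8281
Stage 2 [77T→14T]: ω = 1648.8281×77/14 = 9068.5547 rpm, dir flips to +; running = +9068.5547
Stage 3 [14T→68T]: ω = 9068.5547×14/68 = 1867.0554 rpm, dir flips to −; running = −1867.0554
Stage 4 [81T→91T]: ω = 1867.0554×81/91 = 1661.8845 rpm, dir flips to +; running = +1661.8845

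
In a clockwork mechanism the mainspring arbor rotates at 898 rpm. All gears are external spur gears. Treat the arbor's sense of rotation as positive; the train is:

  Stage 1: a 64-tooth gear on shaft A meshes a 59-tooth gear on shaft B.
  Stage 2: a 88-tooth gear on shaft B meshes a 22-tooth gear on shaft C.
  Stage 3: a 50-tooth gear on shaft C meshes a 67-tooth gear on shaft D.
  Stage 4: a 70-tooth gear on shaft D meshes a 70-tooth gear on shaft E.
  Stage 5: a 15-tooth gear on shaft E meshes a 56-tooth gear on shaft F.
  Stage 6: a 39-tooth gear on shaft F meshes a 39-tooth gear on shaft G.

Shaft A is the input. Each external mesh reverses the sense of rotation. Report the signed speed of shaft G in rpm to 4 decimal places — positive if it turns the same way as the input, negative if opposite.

+778.8660 rpm (same as input, |ω| = 778.8660 rpm)

Stage 1 [64T→59T]: ω = 898.0000×64/59 = 974.1017 rpm, dir flips to −; running = −974.1017
Stage 2 [88T→22T]: ω = 974.1017×88/22 = 3896.4068 rpm, dir flips to +; running = +3896.4068
Stage 3 [50T→67T]: ω = 3896.4068×50/67 = 2907.7663 rpm, dir flips to −; running = −2907.7663
Stage 4 [70T→70T]: ω = 2907.7663×70/70 = 2907.7663 rpm, dir flips to +; running = +2907.7663
Stage 5 [15T→56T]: ω = 2907.7663×15/56 = 778.8660 rpm, dir flips to −; running = −778.8660
Stage 6 [39T→39T]: ω = 778.8660×39/39 = 778.8660 rpm, dir flips to +; running = +778.8660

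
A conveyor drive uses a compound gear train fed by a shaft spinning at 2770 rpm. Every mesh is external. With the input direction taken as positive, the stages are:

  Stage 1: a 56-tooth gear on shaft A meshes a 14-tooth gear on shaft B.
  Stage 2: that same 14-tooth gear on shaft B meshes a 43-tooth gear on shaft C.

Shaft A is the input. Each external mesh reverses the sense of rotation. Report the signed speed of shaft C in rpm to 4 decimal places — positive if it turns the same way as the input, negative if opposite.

+3607.4419 rpm (same as input, |ω| = 3607.4419 rpm)

Stage 1 [56T→14T]: ω = 2770.0000×56/14 = 11080.0000 rpm, dir flips to −; running = −11080.0000
Stage 2 [14T→43T]: ω = 11080.0000×14/43 = 3607.4419 rpm, dir flips to +; running = +3607.4419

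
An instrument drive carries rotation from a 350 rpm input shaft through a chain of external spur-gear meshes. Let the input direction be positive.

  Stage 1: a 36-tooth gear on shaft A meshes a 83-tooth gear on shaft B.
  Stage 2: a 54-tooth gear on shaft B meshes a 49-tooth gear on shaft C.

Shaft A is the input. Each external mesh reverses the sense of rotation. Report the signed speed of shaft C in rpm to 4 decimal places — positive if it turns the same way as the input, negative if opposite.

Stage 1 [36T→83T]: ω = 350.0000×36/83 = 151.8072 rpm, dir flips to −; running = −151.8072
Stage 2 [54T→49T]: ω = 151.8072×54/49 = 167.2978 rpm, dir flips to +; running = +167.2978

+167.2978 rpm (same as input, |ω| = 167.2978 rpm)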